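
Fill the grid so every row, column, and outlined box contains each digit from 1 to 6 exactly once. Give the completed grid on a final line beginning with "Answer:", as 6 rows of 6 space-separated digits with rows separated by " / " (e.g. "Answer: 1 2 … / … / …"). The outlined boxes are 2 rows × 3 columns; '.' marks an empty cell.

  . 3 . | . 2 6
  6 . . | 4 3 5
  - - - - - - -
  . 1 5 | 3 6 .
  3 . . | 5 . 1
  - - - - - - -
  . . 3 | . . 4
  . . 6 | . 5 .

Step 1. [r3c1∈{2,4}] across row 3, 4 lands solely at r3c1, so r3c1=4.
Step 2. [r2c2∈{2}] only 2 remains possible at r2c2 ⇒ r2c2=2.
Step 3. [r1c4∈{1}] only 1 remains possible at r1c4. So r1c4=1.
Step 4. [r6c4∈{2}] r6c4 has the single candidate 2. So r6c4=2.
Step 5. [r5c1∈{1,2,5}] row 5 places 2 nowhere but r5c1 ⇒ r5c1=2.
Step 6. [r6c1∈{1}] r6c1 has the single candidate 1. So r6c1=1.
Step 7. [r6c6∈{3}] r6c6 is down to just 3, so r6c6=3.
Step 8. [r4c2∈{6}] only 6 remains possible at r4c2, so r4c2=6.
Step 9. [r3c6∈{2}] only 2 remains possible at r3c6, so r3c6=2.
Step 10. [r5c2∈{5}] only 5 remains possible at r5c2 ⇒ r5c2=5.
Step 11. [r4c3∈{2}] r4c3's peers cover all but 2, so r4c3=2.
Step 12. [r5c4∈{6}] r5c4 is down to just 6. So r5c4=6.
Step 13. [r6c2∈{4}] nothing but 4 survives at r6c2. So r6c2=4.
Step 14. [r4c5∈{4}] only 4 remains possible at r4c5. So r4c5=4.
Step 15. [r1c1∈{5}] only 5 remains possible at r1c1, so r1c1=5.
Step 16. [r5c5∈{1}] nothing but 1 survives at r5c5. So r5c5=1.
Step 17. [r2c3∈{1}] only 1 remains possible at r2c3 ⇒ r2c3=1.
Step 18. [r1c3∈{4}] only 4 remains possible at r1c3. So r1c3=4.

Answer: 5 3 4 1 2 6 / 6 2 1 4 3 5 / 4 1 5 3 6 2 / 3 6 2 5 4 1 / 2 5 3 6 1 4 / 1 4 6 2 5 3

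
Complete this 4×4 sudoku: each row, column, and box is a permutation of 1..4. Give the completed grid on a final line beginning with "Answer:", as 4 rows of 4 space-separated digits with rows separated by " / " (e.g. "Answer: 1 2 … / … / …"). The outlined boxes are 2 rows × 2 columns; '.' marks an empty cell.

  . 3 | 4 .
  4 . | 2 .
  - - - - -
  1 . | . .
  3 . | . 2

Step 1. [r3c4∈{3,4}] r3c4 is the only open cell in col 4 admitting 4. So r3c4=4.
Step 2. [r1c4∈{1}] r1c4 is down to just 1 ⇒ r1c4=1.
Step 3. [r3c3∈{3}] r3c3 has the single candidate 3. So r3c3=3.
Step 4. [r4c2∈{4}] r4c2 is down to just 4 ⇒ r4c2=4.
Step 5. [r4c3∈{1}] r4c3 has the single candidate 1. So r4c3=1.
Step 6. [r2c2∈{1}] r2c2 is down to just 1 ⇒ r2c2=1.
Step 7. [r3c2∈{2}] only 2 remains possible at r3c2. So r3c2=2.
Step 8. [r1c1∈{2}] r1c1 has the single candidate 2. So r1c1=2.
Step 9. [r2c4∈{3}] only 3 remains possible at r2c4, so r2c4=3.

Answer: 2 3 4 1 / 4 1 2 3 / 1 2 3 4 / 3 4 1 2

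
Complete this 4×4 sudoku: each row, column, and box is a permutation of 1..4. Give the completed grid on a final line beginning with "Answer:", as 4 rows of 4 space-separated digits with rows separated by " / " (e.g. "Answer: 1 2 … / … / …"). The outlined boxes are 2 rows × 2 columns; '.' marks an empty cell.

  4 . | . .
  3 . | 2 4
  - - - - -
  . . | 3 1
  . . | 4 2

Step 1. [r2c2∈{1}] only 1 remains possible at r2c2, so r2c2=1.
Step 2. [r1c2∈{2}] r1c2 has the single candidate 2. So r1c2=2.
Step 3. [r3c1∈{2}] r3c1's peers cover all but 2 ⇒ r3c1=2.
Step 4. [r4c2∈{3}] r4c2 is down to just 3, so r4c2=3.
Step 5. [r1c3∈{1}] r1c3 is down to just 1, so r1c3=1.
Step 6. [r3c2∈{4}] r3c2 is down to just 4. So r3c2=4.
Step 7. [r4c1∈{1}] r4c1 is down to just 1, so r4c1=1.
Step 8. [r1c4∈{3}] only 3 remains possible at r1c4 ⇒ r1c4=3.

Answer: 4 2 1 3 / 3 1 2 4 / 2 4 3 1 / 1 3 4 2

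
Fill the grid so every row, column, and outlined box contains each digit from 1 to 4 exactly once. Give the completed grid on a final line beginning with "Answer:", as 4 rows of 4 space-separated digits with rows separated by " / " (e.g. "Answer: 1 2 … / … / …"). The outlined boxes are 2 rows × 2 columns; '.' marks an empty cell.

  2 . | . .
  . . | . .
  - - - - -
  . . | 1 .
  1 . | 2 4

Step 1. [r4c2∈{3}] nothing but 3 survives at r4c2. So r4c2=3.
Step 2. [r2c1∈{3,4}] in col 1, 3 fits only at r2c1. So r2c1=3.
Step 3. [r2c3∈{4}] r2c3 is down to just 4, so r2c3=4.
Step 4. [r1c2∈{1,4}] across row 1, 4 lands solely at r1c2, so r1c2=4.
Step 5. [r1c4∈{1,3}] 1 has one home in row 1: r1c4 ⇒ r1c4=1.
Step 6. [r2c2∈{1}] r2c2's peers cover all but 1, so r2c2=1.
Step 7. [r3c1∈{4}] nothing but 4 survives at r3c1, so r3c1=4.
Step 8. [r2c4∈{2}] r2c4 has the single candidate 2. So r2c4=2.
Step 9. [r3c4∈{3}] r3c4 has the single candidate 3. So r3c4=3.
Step 10. [r1c3∈{3}] r1c3's peers cover all but 3. So r1c3=3.
Step 11. [r3c2∈{2}] nothing but 2 survives at r3c2 ⇒ r3c2=2.

Answer: 2 4 3 1 / 3 1 4 2 / 4 2 1 3 / 1 3 2 4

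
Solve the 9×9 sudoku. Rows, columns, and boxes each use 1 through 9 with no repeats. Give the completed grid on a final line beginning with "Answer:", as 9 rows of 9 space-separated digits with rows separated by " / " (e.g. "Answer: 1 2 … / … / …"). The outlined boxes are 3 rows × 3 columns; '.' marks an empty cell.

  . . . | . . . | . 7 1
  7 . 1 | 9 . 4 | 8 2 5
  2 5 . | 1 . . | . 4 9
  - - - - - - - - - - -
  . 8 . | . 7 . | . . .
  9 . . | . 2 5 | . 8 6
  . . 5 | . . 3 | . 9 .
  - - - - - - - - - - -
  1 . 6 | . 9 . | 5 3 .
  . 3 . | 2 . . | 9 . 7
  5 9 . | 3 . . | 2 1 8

Step 1. [r5c4∈{4}] r5c4 has the single candidate 4, so r5c4=4.
Step 2. [r4c9∈{2,3,4}] r4c9 is the only open cell in col 9 admitting 3. So r4c9=3.
Step 3. [r1c1∈{3,4,6,8}] across col 1, 3 lands solely at r1c1. So r1c1=3.
Step 4. [r4c4∈{6}] r4c4 has the single candidate 6. So r4c4=6.
Step 5. [r4c1∈{4}] nothing but 4 survives at r4c1, so r4c1=4.
Step 6. [r8c5∈{1,4,5,6,8}] row 8 places 5 nowhere but r8c5. So r8c5=5.
Step 7. [r3c3∈{8}] r3c3 is down to just 8 ⇒ r3c3=8.
Step 8. [r7c4∈{7,8}] col 4 places 7 nowhere but r7c4 ⇒ r7c4=7.
Step 9. [r1c7∈{6}] r1c7's peers cover all but 6 ⇒ r1c7=6.
Step 10. [r6c5∈{1,8}] in col 5, 1 fits only at r6c5, so r6c5=1.
Step 11. [r9c6∈{6}] only 6 remains possible at r9c6 ⇒ r9c6=6.
Step 12. [r8c3∈{4}] nothing but 4 survives at r8c3 ⇒ r8c3=4.
Step 13. [r6c7∈{4,7}] across col 7, 4 lands solely at r6c7 ⇒ r6c7=4.
Step 14. [r6c2∈{2,6,7}] r6c2 is the only open cell in row 6 admitting 7, so r6c2=7.
Step 15. [r2c5∈{3,6}] in row 2, 3 fits only at r2c5, so r2c5=3.
Step 16. [r1c5∈{8}] only 8 remains possible at r1c5, so r1c5=8.
Step 17. [r5c2∈{1}] r5c2 has the single candidate 1, so r5c2=1.
Step 18. [r7c6∈{8}] r7c6's peers cover all but 8, so r7c6=8.
Step 19. [r9c3∈{7}] r9c3 has the single candidate 7. So r9c3=7.
Step 20. [r8c6∈{1}] r8c6's peers cover all but 1, so r8c6=1.
Step 21. [r4c3∈{2}] r4c3 has the single candidate 2. So r4c3=2.
Step 22. [r1c6∈{2}] r1c6's peers cover all but 2 ⇒ r1c6=2.
Step 23. [r7c9∈{4}] only 4 remains possible at r7c9, so r7c9=4.
Step 24. [r6c4∈{8}] r6c4 is down to just 8. So r6c4=8.
Step 25. [r3c6∈{7}] r3c6 is down to just 7. So r3c6=7.
Step 26. [r7c2∈{2}] only 2 remains possible at r7c2 ⇒ r7c2=2.
Step 27. [r6c9∈{2}] only 2 remains possible at r6c9. So r6c9=2.
Step 28. [r1c3∈{9}] only 9 remains possible at r1c3, so r1c3=9.
Step 29. [r6c1∈{6}] only 6 remains possible at r6c1, so r6c1=6.
Step 30. [r4c7∈{1}] r4c7 is down to just 1 ⇒ r4c7=1.
Step 31. [r8c8∈{6}] r8c8's peers cover all but 6. So r8c8=6.
Step 32. [r3c7∈{3}] nothing but 3 survives at r3c7, so r3c7=3.
Step 33. [r4c8∈{5}] r4c8 is down to just 5. So r4c8=5.
Step 34. [r9c5∈{4}] nothing but 4 survives at r9c5. So r9c5=4.
Step 35. [r4c6∈{9}] only 9 remains possible at r4c6 ⇒ r4c6=9.
Step 36. [r5c3∈{3}] r5c3 is down to just 3, so r5c3=3.
Step 37. [r5c7∈{7}] nothing but 7 survives at r5c7 ⇒ r5c7=7.
Step 38. [r1c2∈{4}] nothing but 4 survives at r1c2 ⇒ r1c2=4.
Step 39. [r2c2∈{6}] only 6 remains possible at r2c2, so r2c2=6.
Step 40. [r8c1∈{8}] r8c1's peers cover all but 8, so r8c1=8.
Step 41. [r1c4∈{5}] only 5 remains possible at r1c4. So r1c4=5.
Step 42. [r3c5∈{6}] r3c5 is down to just 6. So r3c5=6.

Answer: 3 4 9 5 8 2 6 7 1 / 7 6 1 9 3 4 8 2 5 / 2 5 8 1 6 7 3 4 9 / 4 8 2 6 7 9 1 5 3 / 9 1 3 4 2 5 7 8 6 / 6 7 5 8 1 3 4 9 2 / 1 2 6 7 9 8 5 3 4 / 8 3 4 2 5 1 9 6 7 / 5 9 7 3 4 6 2 1 8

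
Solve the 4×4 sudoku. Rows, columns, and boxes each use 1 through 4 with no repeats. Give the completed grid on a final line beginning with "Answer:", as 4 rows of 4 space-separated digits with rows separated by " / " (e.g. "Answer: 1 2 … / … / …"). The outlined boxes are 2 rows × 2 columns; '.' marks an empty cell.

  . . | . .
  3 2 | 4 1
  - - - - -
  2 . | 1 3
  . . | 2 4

Step 1. [r1c1∈{1,4}] 4 has one home in col 1: r1c1. So r1c1=4.
Step 2. [r4c2∈{1,3}] r4c2 is the only open cell in row 4 admitting 3. So r4c2=3.
Step 3. [r3c2∈{4}] r3c2 has the single candidate 4, so r3c2=4.
Step 4. [r1c4∈{2}] r1c4 is down to just 2. So r1c4=2.
Step 5. [r1c2∈{1}] nothing but 1 survives at r1c2 ⇒ r1c2=1.
Step 6. [r1c3∈{3}] only 3 remains possible at r1c3, so r1c3=3.
Step 7. [r4c1∈{1}] only 1 remains possible at r4c1 ⇒ r4c1=1.

Answer: 4 1 3 2 / 3 2 4 1 / 2 4 1 3 / 1 3 2 4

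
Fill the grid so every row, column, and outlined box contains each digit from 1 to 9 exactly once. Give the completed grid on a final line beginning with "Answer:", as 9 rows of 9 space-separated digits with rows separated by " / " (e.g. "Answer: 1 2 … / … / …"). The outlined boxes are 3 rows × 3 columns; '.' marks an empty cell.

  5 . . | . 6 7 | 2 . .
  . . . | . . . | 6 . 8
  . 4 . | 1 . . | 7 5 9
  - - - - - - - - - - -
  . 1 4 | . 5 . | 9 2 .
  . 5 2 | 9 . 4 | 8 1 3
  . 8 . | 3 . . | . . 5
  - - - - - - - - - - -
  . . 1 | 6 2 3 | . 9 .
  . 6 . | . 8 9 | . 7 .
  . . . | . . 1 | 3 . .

Step 1. [r7c9∈{4}] r7c9 has the single candidate 4, so r7c9=4.
Step 2. [r2c4∈{2,4,5}] across col 4, 2 lands solely at r2c4. So r2c4=2.
Step 3. [r4c1∈{3,6,7}] row 4 places 3 nowhere but r4c1. So r4c1=3.
Step 4. [r9c2∈{2,7,9}] in col 2, 2 fits only at r9c2, so r9c2=2.
Step 5. [r2c5∈{3,4,9}] r2c5 is the only open cell in col 5 admitting 9 ⇒ r2c5=9.
Step 6. [r3c6∈{8}] r3c6 is down to just 8, so r3c6=8.
Step 7. [r7c2∈{7}] r7c2 is down to just 7, so r7c2=7.
Step 8. [r2c2∈{3}] r2c2 is down to just 3, so r2c2=3.
Step 9. [r9c5∈{4,7}] across col 5, 4 lands solely at r9c5. So r9c5=4.
Step 10. [r5c1∈{6,7}] in row 5, 6 fits only at r5c1. So r5c1=6.
Step 11. [r9c8∈{6,8}] 8 has one home in col 8: r9c8 ⇒ r9c8=8.
Step 12. [r6c8∈{4,6}] r6c8 is the only open cell in col 8 admitting 6 ⇒ r6c8=6.
Step 13. [r8c4∈{5}] nothing but 5 survives at r8c4, so r8c4=5.
Step 14. [r2c3∈{7}] r2c3 is down to just 7 ⇒ r2c3=7.
Step 15. [r6c3∈{9}] r6c3's peers cover all but 9 ⇒ r6c3=9.
Step 16. [r5c5∈{7}] r5c5 has the single candidate 7 ⇒ r5c5=7.
Step 17. [r1c4∈{4}] r1c4 has the single candidate 4. So r1c4=4.
Step 18. [r8c9∈{1,2}] 2 has one home in row 8: r8c9, so r8c9=2.
Step 19. [r4c4∈{8}] r4c4's peers cover all but 8. So r4c4=8.
Step 20. [r2c6∈{5}] r2c6 is down to just 5 ⇒ r2c6=5.
Step 21. [r3c1∈{2}] nothing but 2 survives at r3c1 ⇒ r3c1=2.
Step 22. [r1c9∈{1}] r1c9 is down to just 1 ⇒ r1c9=1.
Step 23. [r9c1∈{9}] r9c1's peers cover all but 9. So r9c1=9.
Step 24. [r4c6∈{6}] r4c6 is down to just 6, so r4c6=6.
Step 25. [r7c7∈{5}] r7c7 has the single candidate 5, so r7c7=5.
Step 26. [r8c1∈{4}] only 4 remains possible at r8c1. So r8c1=4.
Step 27. [r9c3∈{5}] r9c3 has the single candidate 5, so r9c3=5.
Step 28. [r9c9∈{6}] only 6 remains possible at r9c9. So r9c9=6.
Step 29. [r7c1∈{8}] r7c1 is down to just 8, so r7c1=8.
Step 30. [r3c3∈{6}] r3c3 has the single candidate 6 ⇒ r3c3=6.
Step 31. [r1c3∈{8}] r1c3 is down to just 8. So r1c3=8.
Step 32. [r2c1∈{1}] nothing but 1 survives at r2c1, so r2c1=1.
Step 33. [r9c4∈{7}] r9c4 is down to just 7, so r9c4=7.
Step 34. [r8c3∈{3}] r8c3 has the single candidate 3, so r8c3=3.
Step 35. [r3c5∈{3}] r3c5's peers cover all but 3. So r3c5=3.
Step 36. [r6c7∈{4}] r6c7's peers cover all but 4, so r6c7=4.
Step 37. [r1c8∈{3}] r1c8's peers cover all but 3, so r1c8=3.
Step 38. [r4c9∈{7}] r4c9's peers cover all but 7. So r4c9=7.
Step 39. [r1c2∈{9}] r1c2's peers cover all but 9, so r1c2=9.
Step 40. [r6c5∈{1}] r6c5 is down to just 1. So r6c5=1.
Step 41. [r2c8∈{4}] r2c8's peers cover all but 4 ⇒ r2c8=4.
Step 42. [r6c6∈{2}] r6c6's peers cover all but 2, so r6c6=2.
Step 43. [r8c7∈{1}] r8c7's peers cover all but 1, so r8c7=1.
Step 44. [r6c1∈{7}] r6c1 is down to just 7 ⇒ r6c1=7.

Answer: 5 9 8 4 6 7 2 3 1 / 1 3 7 2 9 5 6 4 8 / 2 4 6 1 3 8 7 5 9 / 3 1 4 8 5 6 9 2 7 / 6 5 2 9 7 4 8 1 3 / 7 8 9 3 1 2 4 6 5 / 8 7 1 6 2 3 5 9 4 / 4 6 3 5 8 9 1 7 2 / 9 2 5 7 4 1 3 8 6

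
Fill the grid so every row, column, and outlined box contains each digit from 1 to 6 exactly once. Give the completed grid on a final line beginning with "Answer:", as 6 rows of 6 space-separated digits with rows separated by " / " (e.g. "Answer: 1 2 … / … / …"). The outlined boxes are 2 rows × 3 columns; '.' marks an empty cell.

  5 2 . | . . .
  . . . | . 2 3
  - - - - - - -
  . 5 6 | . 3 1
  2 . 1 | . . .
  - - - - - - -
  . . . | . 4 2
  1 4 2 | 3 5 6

Step 1. [r2c4∈{1,4,5,6}] across row 2, 5 lands solely at r2c4 ⇒ r2c4=5.
Step 2. [r5c1∈{3,6}] across col 1, 3 lands solely at r5c1, so r5c1=3.
Step 3. [r1c6∈{4}] r1c6's peers cover all but 4. So r1c6=4.
Step 4. [r4c5∈{6}] r4c5's peers cover all but 6, so r4c5=6.
Step 5. [r2c1∈{4,6}] in col 1, 6 fits only at r2c1 ⇒ r2c1=6.
Step 6. [r4c4∈{4}] r4c4's peers cover all but 4. So r4c4=4.
Step 7. [r1c4∈{1,6}] 6 has one home in row 1: r1c4 ⇒ r1c4=6.
Step 8. [r4c2∈{3}] r4c2 has the single candidate 3, so r4c2=3.
Step 9. [r3c4∈{2}] only 2 remains possible at r3c4 ⇒ r3c4=2.
Step 10. [r5c3∈{5}] r5c3 has the single candidate 5, so r5c3=5.
Step 11. [r2c3∈{4}] r2c3 has the single candidate 4, so r2c3=4.
Step 12. [r5c4∈{1}] r5c4's peers cover all but 1. So r5c4=1.
Step 13. [r1c3∈{3}] only 3 remains possible at r1c3 ⇒ r1c3=3.
Step 14. [r2c2∈{1}] r2c2 is down to just 1 ⇒ r2c2=1.
Step 15. [r4c6∈{5}] nothing but 5 survives at r4c6 ⇒ r4c6=5.
Step 16. [r3c1∈{4}] r3c1 is down to just 4, so r3c1=4.
Step 17. [r1c5∈{1}] r1c5 is down to just 1, so r1c5=1.
Step 18. [r5c2∈{6}] only 6 remains possible at r5c2. So r5c2=6.

Answer: 5 2 3 6 1 4 / 6 1 4 5 2 3 / 4 5 6 2 3 1 / 2 3 1 4 6 5 / 3 6 5 1 4 2 / 1 4 2 3 5 6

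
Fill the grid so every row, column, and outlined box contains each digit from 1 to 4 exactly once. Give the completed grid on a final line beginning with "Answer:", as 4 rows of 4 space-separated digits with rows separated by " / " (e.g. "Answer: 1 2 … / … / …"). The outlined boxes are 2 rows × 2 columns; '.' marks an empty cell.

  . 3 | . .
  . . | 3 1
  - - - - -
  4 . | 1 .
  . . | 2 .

Step 1. [r4c1∈{1,3}] 3 has one home in col 1: r4c1. So r4c1=3.
Step 2. [r2c1∈{2}] r2c1's peers cover all but 2. So r2c1=2.
Step 3. [r1c3∈{4}] nothing but 4 survives at r1c3 ⇒ r1c3=4.
Step 4. [r1c4∈{2}] r1c4 has the single candidate 2, so r1c4=2.
Step 5. [r2c2∈{4}] only 4 remains possible at r2c2 ⇒ r2c2=4.
Step 6. [r1c1∈{1}] r1c1's peers cover all but 1. So r1c1=1.
Step 7. [r4c2∈{1}] r4c2 is down to just 1. So r4c2=1.
Step 8. [r3c2∈{2}] r3c2 is down to just 2 ⇒ r3c2=2.
Step 9. [r4c4∈{4}] r4c4 is down to just 4, so r4c4=4.
Step 10. [r3c4∈{3}] r3c4 has the single candidate 3, so r3c4=3.

Answer: 1 3 4 2 / 2 4 3 1 / 4 2 1 3 / 3 1 2 4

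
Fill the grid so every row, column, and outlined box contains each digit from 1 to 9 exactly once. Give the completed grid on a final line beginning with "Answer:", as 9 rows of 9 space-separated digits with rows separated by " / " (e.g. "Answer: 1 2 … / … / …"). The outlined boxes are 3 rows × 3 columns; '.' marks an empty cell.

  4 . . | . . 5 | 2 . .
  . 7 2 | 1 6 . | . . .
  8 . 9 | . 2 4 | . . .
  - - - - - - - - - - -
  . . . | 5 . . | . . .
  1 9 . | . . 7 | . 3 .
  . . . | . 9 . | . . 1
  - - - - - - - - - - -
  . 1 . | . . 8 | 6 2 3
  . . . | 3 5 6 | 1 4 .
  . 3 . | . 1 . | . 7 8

Step 1. [r9c7∈{5,9}] 5 has one home in box 9: r9c7, so r9c7=5.
Step 2. [r1c2∈{6}] r1c2 is down to just 6. So r1c2=6.
Step 3. [r3c4∈{7}] r3c4 has the single candidate 7 ⇒ r3c4=7.
Step 4. [r8c9∈{9}] nothing but 9 survives at r8c9. So r8c9=9.
Step 5. [r3c2∈{5}] r3c2 has the single candidate 5 ⇒ r3c2=5.
Step 6. [r2c1∈{3}] r2c1 is down to just 3 ⇒ r2c1=3.
Step 7. [r2c6∈{9}] r2c6's peers cover all but 9, so r2c6=9.
Step 8. [r1c4∈{8}] nothing but 8 survives at r1c4. So r1c4=8.
Step 9. [r4c7∈{4,7,8,9}] across col 7, 9 lands solely at r4c7, so r4c7=9.
Step 10. [r6c7∈{4,7,8}] 7 has one home in col 7: r6c7, so r6c7=7.
Step 11. [r9c6∈{2}] nothing but 2 survives at r9c6, so r9c6=2.
Step 12. [r6c6∈{3}] r6c6 has the single candidate 3 ⇒ r6c6=3.
Step 13. [r4c3∈{3,4,6,7,8}] in row 4, 3 fits only at r4c3. So r4c3=3.
Step 14. [r4c1∈{2,6,7}] across row 4, 7 lands solely at r4c1 ⇒ r4c1=7.
Step 15. [r3c9∈{6}] r3c9 has the single candidate 6, so r3c9=6.
Step 16. [r7c5∈{4,7}] col 5 places 7 nowhere but r7c5. So r7c5=7.
Step 17. [r8c1∈{2}] r8c1's peers cover all but 2 ⇒ r8c1=2.
Step 18. [r8c2∈{8}] r8c2 has the single candidate 8 ⇒ r8c2=8.
Step 19. [r4c8∈{6,8}] in row 4, 6 fits only at r4c8, so r4c8=6.
Step 20. [r4c5∈{4,8}] 8 has one home in row 4: r4c5, so r4c5=8.
Step 21. [r5c5∈{4}] r5c5 is down to just 4. So r5c5=4.
Step 22. [r4c9∈{2,4}] in box 6, 4 fits only at r4c9. So r4c9=4.
Step 23. [r5c7∈{8}] r5c7's peers cover all but 8 ⇒ r5c7=8.
Step 24. [r6c8∈{5}] r6c8 has the single candidate 5, so r6c8=5.
Step 25. [r6c1∈{6}] r6c1's peers cover all but 6 ⇒ r6c1=6.
Step 26. [r6c2∈{2,4}] in col 2, 4 fits only at r6c2, so r6c2=4.
Step 27. [r9c1∈{9}] r9c1's peers cover all but 9. So r9c1=9.
Step 28. [r9c4∈{4}] r9c4's peers cover all but 4 ⇒ r9c4=4.
Step 29. [r1c3∈{1}] only 1 remains possible at r1c3, so r1c3=1.
Step 30. [r6c4∈{2}] r6c4 is down to just 2 ⇒ r6c4=2.
Step 31. [r7c1∈{5}] r7c1 is down to just 5, so r7c1=5.
Step 32. [r7c3∈{4}] only 4 remains possible at r7c3. So r7c3=4.
Step 33. [r8c3∈{7}] r8c3's peers cover all but 7, so r8c3=7.
Step 34. [r6c3∈{8}] r6c3 is down to just 8, so r6c3=8.
Step 35. [r5c3∈{5}] nothing but 5 survives at r5c3, so r5c3=5.
Step 36. [r1c9∈{7}] r1c9 is down to just 7, so r1c9=7.
Step 37. [r7c4∈{9}] nothing but 9 survives at r7c4 ⇒ r7c4=9.
Step 38. [r1c8∈{9}] r1c8 has the single candidate 9 ⇒ r1c8=9.
Step 39. [r2c9∈{5}] only 5 remains possible at r2c9 ⇒ r2c9=5.
Step 40. [r3c8∈{1}] r3c8's peers cover all but 1 ⇒ r3c8=1.
Step 41. [r2c7∈{4}] r2c7 has the single candidate 4 ⇒ r2c7=4.
Step 42. [r9c3∈{6}] only 6 remains possible at r9c3 ⇒ r9c3=6.
Step 43. [r4c2∈{2}] r4c2 is down to just 2 ⇒ r4c2=2.
Step 44. [r3c7∈{3}] nothing but 3 survives at r3c7. So r3c7=3.
Step 45. [r2c8∈{8}] r2c8 is down to just 8. So r2c8=8.
Step 46. [r5c4∈{6}] r5c4's peers cover all but 6, so r5c4=6.
Step 47. [r5c9∈{2}] nothing but 2 survives at r5c9 ⇒ r5c9=2.
Step 48. [r1c5∈{3}] only 3 remains possible at r1c5. So r1c5=3.
Step 49. [r4c6∈{1}] r4c6 is down to just 1 ⇒ r4c6=1.

Answer: 4 6 1 8 3 5 2 9 7 / 3 7 2 1 6 9 4 8 5 / 8 5 9 7 2 4 3 1 6 / 7 2 3 5 8 1 9 6 4 / 1 9 5 6 4 7 8 3 2 / 6 4 8 2 9 3 7 5 1 / 5 1 4 9 7 8 6 2 3 / 2 8 7 3 5 6 1 4 9 / 9 3 6 4 1 2 5 7 8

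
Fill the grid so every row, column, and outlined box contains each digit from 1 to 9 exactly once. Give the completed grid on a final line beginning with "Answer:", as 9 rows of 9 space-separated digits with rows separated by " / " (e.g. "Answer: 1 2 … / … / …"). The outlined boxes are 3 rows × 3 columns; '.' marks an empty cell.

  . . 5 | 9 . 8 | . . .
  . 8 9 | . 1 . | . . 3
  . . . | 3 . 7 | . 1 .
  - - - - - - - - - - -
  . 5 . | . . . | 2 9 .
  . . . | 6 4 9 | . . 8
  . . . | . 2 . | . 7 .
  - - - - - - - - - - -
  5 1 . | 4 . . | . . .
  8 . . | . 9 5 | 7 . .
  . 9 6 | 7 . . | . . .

Step 1. [r1c5∈{6}] r1c5 has the single candidate 6, so r1c5=6.
Step 2. [r1c7∈{4}] nothing but 4 survives at r1c7 ⇒ r1c7=4.
Step 3. [r1c8∈{2}] r1c8's peers cover all but 2 ⇒ r1c8=2.
Step 4. [r2c1∈{2,4,6,7}] 7 has one home in row 2: r2c1. So r2c1=7.
Step 5. [r7c6∈{2,3,6}] across col 6, 6 lands solely at r7c6. So r7c6=6.
Step 6. [r6c4∈{1,5,8}] across box 5, 5 lands solely at r6c4 ⇒ r6c4=5.
Step 7. [r3c7∈{5,6,8,9}] row 3 places 8 nowhere but r3c7, so r3c7=8.
Step 8. [r7c3∈{2,3,7}] across row 7, 7 lands solely at r7c3, so r7c3=7.
Step 9. [r6c1∈{1,3,4,6,9}] r6c1 is the only open cell in row 6 admitting 9. So r6c1=9.
Step 10. [r1c2∈{3}] nothing but 3 survives at r1c2, so r1c2=3.
Step 11. [r6c3∈{1,3,4,8}] across row 6, 8 lands solely at r6c3 ⇒ r6c3=8.
Step 12. [r3c9∈{5,6,9}] r3c9 is the only open cell in row 3 admitting 9, so r3c9=9.
Step 13. [r9c9∈{1,2,4,5}] 5 has one home in col 9: r9c9 ⇒ r9c9=5.
Step 14. [r2c4∈{2}] r2c4 has the single candidate 2 ⇒ r2c4=2.
Step 15. [r8c4∈{1}] r8c4 is down to just 1 ⇒ r8c4=1.
Step 16. [r9c7∈{1,3}] in row 9, 1 fits only at r9c7 ⇒ r9c7=1.
Step 17. [r1c1∈{1}] only 1 remains possible at r1c1. So r1c1=1.
Step 18. [r5c3∈{1,2,3}] across row 5, 1 lands solely at r5c3. So r5c3=1.
Step 19. [r4c5∈{3,7,8}] row 4 places 7 nowhere but r4c5. So r4c5=7.
Step 20. [r9c6∈{2,3}] across col 6, 2 lands solely at r9c6. So r9c6=2.
Step 21. [r5c1∈{2,3}] row 5 has a naked pair {3,5} at r5c7 and r5c8. So r5c1≠3.
Step 22. [r5c1∈{2}] r5c1 has the single candidate 2 ⇒ r5c1=2.
Step 23. [r4c9∈{1,4,6}] the triple r5c7,r5c8,r6c7 in box 6 confines {3,5,6} to those cells, so r4c9≠6.
Step 24. [r4c1∈{3,4,6}] r4c1 is the only open cell in row 4 admitting 6, so r4c1=6.
Step 25. [r9c1∈{3,4}] col 1 places 3 nowhere but r9c1, so r9c1=3.
Step 26. [r8c8∈{3,4,6}] r8c8 is the only open cell in row 8 admitting 3 ⇒ r8c8=3.
Step 27. [r6c2∈{4}] r6c2 has the single candidate 4, so r6c2=4.
Step 28. [r8c9∈{2,4,6}] across row 8, 6 lands solely at r8c9 ⇒ r8c9=6.
Step 29. [r9c5∈{8}] only 8 remains possible at r9c5 ⇒ r9c5=8.
Step 30. [r8c3∈{2,4}] in row 8, 4 fits only at r8c3 ⇒ r8c3=4.
Step 31. [r5c7∈{3,5}] 3 has one home in row 5: r5c7 ⇒ r5c7=3.
Step 32. [r2c8∈{5,6}] 6 has one home in col 8: r2c8. So r2c8=6.
Step 33. [r6c9∈{1}] r6c9 has the single candidate 1, so r6c9=1.
Step 34. [r4c3∈{3}] only 3 remains possible at r4c3, so r4c3=3.
Step 35. [r8c2∈{2}] r8c2 has the single candidate 2. So r8c2=2.
Step 36. [r7c5∈{3}] r7c5 has the single candidate 3 ⇒ r7c5=3.
Step 37. [r5c2∈{7}] r5c2 is down to just 7 ⇒ r5c2=7.
Step 38. [r5c8∈{5}] r5c8 is down to just 5, so r5c8=5.
Step 39. [r1c9∈{7}] r1c9 has the single candidate 7. So r1c9=7.
Step 40. [r3c2∈{6}] nothing but 6 survives at r3c2. So r3c2=6.
Step 41. [r4c9∈{4}] nothing but 4 survives at r4c9. So r4c9=4.
Step 42. [r6c7∈{6}] nothing but 6 survives at r6c7, so r6c7=6.
Step 43. [r7c8∈{8}] r7c8's peers cover all but 8, so r7c8=8.
Step 44. [r2c6∈{4}] r2c6's peers cover all but 4, so r2c6=4.
Step 45. [r7c7∈{9}] r7c7 is down to just 9 ⇒ r7c7=9.
Step 46. [r2c7∈{5}] only 5 remains possible at r2c7 ⇒ r2c7=5.
Step 47. [r4c6∈{1}] only 1 remains possible at r4c6. So r4c6=1.
Step 48. [r9c8∈{4}] r9c8 has the single candidate 4, so r9c8=4.
Step 49. [r4c4∈{8}] r4c4's peers cover all but 8. So r4c4=8.
Step 50. [r3c5∈{5}] only 5 remains possible at r3c5 ⇒ r3c5=5.
Step 51. [r7c9∈{2}] r7c9 is down to just 2, so r7c9=2.
Step 52. [r3c3∈{2}] r3c3 is down to just 2, so r3c3=2.
Step 53. [r6c6∈{3}] r6c6's peers cover all but 3, so r6c6=3.
Step 54. [r3c1∈{4}] nothing but 4 survives at r3c1. So r3c1=4.

Answer: 1 3 5 9 6 8 4 2 7 / 7 8 9 2 1 4 5 6 3 / 4 6 2 3 5 7 8 1 9 / 6 5 3 8 7 1 2 9 4 / 2 7 1 6 4 9 3 5 8 / 9 4 8 5 2 3 6 7 1 / 5 1 7 4 3 6 9 8 2 / 8 2 4 1 9 5 7 3 6 / 3 9 6 7 8 2 1 4 5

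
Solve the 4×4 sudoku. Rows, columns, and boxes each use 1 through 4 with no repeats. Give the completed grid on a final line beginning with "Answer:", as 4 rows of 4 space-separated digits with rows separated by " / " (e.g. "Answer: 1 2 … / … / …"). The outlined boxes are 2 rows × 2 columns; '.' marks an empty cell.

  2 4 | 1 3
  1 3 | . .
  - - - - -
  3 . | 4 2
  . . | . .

Step 1. [r4c2∈{1,2}] r4c2 is the only open cell in row 4 admitting 2. So r4c2=2.
Step 2. [r4c1∈{4}] nothing but 4 survives at r4c1. So r4c1=4.
Step 3. [r2c3∈{2}] r2c3 is down to just 2 ⇒ r2c3=2.
Step 4. [r4c4∈{1}] r4c4 is down to just 1, so r4c4=1.
Step 5. [r4c3∈{3}] only 3 remains possible at r4c3. So r4c3=3.
Step 6. [r2c4∈{4}] nothing but 4 survives at r2c4. So r2c4=4.
Step 7. [r3c2∈{1}] r3c2 has the single candidate 1 ⇒ r3c2=1.

Answer: 2 4 1 3 / 1 3 2 4 / 3 1 4 2 / 4 2 3 1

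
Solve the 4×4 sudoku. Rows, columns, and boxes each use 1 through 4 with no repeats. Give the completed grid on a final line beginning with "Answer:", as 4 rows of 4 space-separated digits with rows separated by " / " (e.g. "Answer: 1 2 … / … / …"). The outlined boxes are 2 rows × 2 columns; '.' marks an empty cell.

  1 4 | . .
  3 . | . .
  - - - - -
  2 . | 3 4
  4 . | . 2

Step 1. [r2c3∈{1,2,4}] in row 2, 4 fits only at r2c3, so r2c3=4.
Step 2. [r3c2∈{1}] r3c2 has the single candidate 1 ⇒ r3c2=1.
Step 3. [r2c2∈{2}] r2c2's peers cover all but 2, so r2c2=2.
Step 4. [r1c4∈{3}] nothing but 3 survives at r1c4 ⇒ r1c4=3.
Step 5. [r4c2∈{3}] nothing but 3 survives at r4c2 ⇒ r4c2=3.
Step 6. [r4c3∈{1}] r4c3 is down to just 1, so r4c3=1.
Step 7. [r1c3∈{2}] only 2 remains possible at r1c3, so r1c3=2.
Step 8. [r2c4∈{1}] nothing but 1 survives at r2c4, so r2c4=1.

Answer: 1 4 2 3 / 3 2 4 1 / 2 1 3 4 / 4 3 1 2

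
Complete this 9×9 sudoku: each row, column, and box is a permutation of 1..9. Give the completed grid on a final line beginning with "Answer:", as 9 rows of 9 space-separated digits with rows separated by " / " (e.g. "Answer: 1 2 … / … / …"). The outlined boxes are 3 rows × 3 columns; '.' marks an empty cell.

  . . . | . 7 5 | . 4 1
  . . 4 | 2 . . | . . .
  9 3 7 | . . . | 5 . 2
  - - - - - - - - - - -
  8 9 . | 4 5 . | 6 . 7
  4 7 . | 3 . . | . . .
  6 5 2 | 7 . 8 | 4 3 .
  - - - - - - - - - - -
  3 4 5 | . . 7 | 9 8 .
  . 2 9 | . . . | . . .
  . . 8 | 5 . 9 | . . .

Step 1. [r6c5∈{1,9}] in row 6, 1 fits only at r6c5 ⇒ r6c5=1.
Step 2. [r3c8∈{6}] r3c8 is down to just 6. So r3c8=6.
Step 3. [r1c7∈{3,8}] r1c7 is the only open cell in row 1 admitting 3 ⇒ r1c7=3.
Step 4. [r9c2∈{1,6}] in box 7, 6 fits only at r9c2. So r9c2=6.
Step 5. [r5c5∈{2,6,9}] across box 5, 9 lands solely at r5c5, so r5c5=9.
Step 6. [r7c4∈{1,6}] across row 7, 1 lands solely at r7c4. So r7c4=1.
Step 7. [r3c4∈{8}] r3c4 is down to just 8 ⇒ r3c4=8.
Step 8. [r8c4∈{6}] r8c4 has the single candidate 6. So r8c4=6.
Step 9. [r5c3∈{1}] only 1 remains possible at r5c3. So r5c3=1.
Step 10. [r3c5∈{4}] r3c5's peers cover all but 4 ⇒ r3c5=4.
Step 11. [r4c8∈{1,2}] r4c8 is the only open cell in row 4 admitting 1, so r4c8=1.
Step 12. [r2c2∈{1,8}] 1 has one home in col 2: r2c2, so r2c2=1.
Step 13. [r5c6∈{2,6}] r5c6 is the only open cell in row 5 admitting 6 ⇒ r5c6=6.
Step 14. [r2c8∈{7,9}] r2c8 is the only open cell in col 8 admitting 9 ⇒ r2c8=9.
Step 15. [r2c7∈{7,8}] 7 has one home in row 2: r2c7. So r2c7=7.
Step 16. [r5c7∈{2,8}] r5c7 is the only open cell in col 7 admitting 8 ⇒ r5c7=8.
Step 17. [r9c7∈{1,2}] 2 has one home in col 7: r9c7. So r9c7=2.
Step 18. [r9c5∈{3}] nothing but 3 survives at r9c5, so r9c5=3.
Step 19. [r9c1∈{1,7}] r9c1 is the only open cell in row 9 admitting 1, so r9c1=1.
Step 20. [r8c9∈{3,4,5}] row 8 places 3 nowhere but r8c9, so r8c9=3.
Step 21. [r8c8∈{5,7}] across row 8, 5 lands solely at r8c8. So r8c8=5.
Step 22. [r2c9∈{8}] r2c9's peers cover all but 8 ⇒ r2c9=8.
Step 23. [r2c5∈{6}] r2c5 has the single candidate 6, so r2c5=6.
Step 24. [r5c8∈{2}] r5c8 is down to just 2. So r5c8=2.
Step 25. [r1c3∈{6}] r1c3 is down to just 6. So r1c3=6.
Step 26. [r8c5∈{8}] nothing but 8 survives at r8c5. So r8c5=8.
Step 27. [r1c2∈{8}] r1c2's peers cover all but 8, so r1c2=8.
Step 28. [r2c1∈{5}] r2c1 is down to just 5, so r2c1=5.
Step 29. [r4c6∈{2}] r4c6's peers cover all but 2 ⇒ r4c6=2.
Step 30. [r1c1∈{2}] r1c1 has the single candidate 2, so r1c1=2.
Step 31. [r2c6∈{3}] r2c6's peers cover all but 3. So r2c6=3.
Step 32. [r6c9∈{9}] r6c9 has the single candidate 9, so r6c9=9.
Step 33. [r9c8∈{7}] r9c8 is down to just 7. So r9c8=7.
Step 34. [r4c3∈{3}] only 3 remains possible at r4c3, so r4c3=3.
Step 35. [r8c7∈{1}] only 1 remains possible at r8c7. So r8c7=1.
Step 36. [r7c5∈{2}] only 2 remains possible at r7c5 ⇒ r7c5=2.
Step 37. [r1c4∈{9}] r1c4's peers cover all but 9, so r1c4=9.
Step 38. [r7c9∈{6}] r7c9 has the single candidate 6, so r7c9=6.
Step 39. [r5c9∈{5}] r5c9 has the single candidate 5, so r5c9=5.
Step 40. [r3c6∈{1}] r3c6 is down to just 1 ⇒ r3c6=1.
Step 41. [r9c9∈{4}] r9c9 is down to just 4. So r9c9=4.
Step 42. [r8c1∈{7}] r8c1 has the single candidate 7, so r8c1=7.
Step 43. [r8c6∈{4}] r8c6's peers cover all but 4. So r8c6=4.

Answer: 2 8 6 9 7 5 3 4 1 / 5 1 4 2 6 3 7 9 8 / 9 3 7 8 4 1 5 6 2 / 8 9 3 4 5 2 6 1 7 / 4 7 1 3 9 6 8 2 5 / 6 5 2 7 1 8 4 3 9 / 3 4 5 1 2 7 9 8 6 / 7 2 9 6 8 4 1 5 3 / 1 6 8 5 3 9 2 7 4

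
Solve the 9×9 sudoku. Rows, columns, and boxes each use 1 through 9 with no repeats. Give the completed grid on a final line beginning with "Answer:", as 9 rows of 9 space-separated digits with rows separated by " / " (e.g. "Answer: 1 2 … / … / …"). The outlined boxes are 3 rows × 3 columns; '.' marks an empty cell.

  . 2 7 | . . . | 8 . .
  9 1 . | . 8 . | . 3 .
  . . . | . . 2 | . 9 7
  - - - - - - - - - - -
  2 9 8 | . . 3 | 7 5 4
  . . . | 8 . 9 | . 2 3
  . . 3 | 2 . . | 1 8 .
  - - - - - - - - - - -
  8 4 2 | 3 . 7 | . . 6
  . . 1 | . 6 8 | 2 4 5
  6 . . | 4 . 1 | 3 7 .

Step 1. [r7c5∈{5,9}] in row 7, 5 fits only at r7c5 ⇒ r7c5=5.
Step 2. [r6c6∈{4,5,6}] 5 has one home in box 5: r6c6. So r6c6=5.
Step 3. [r1c8∈{1,6}] in col 8, 6 fits only at r1c8 ⇒ r1c8=6.
Step 4. [r4c5∈{1}] r4c5's peers cover all but 1 ⇒ r4c5=1.
Step 5. [r6c2∈{6,7}] r6c2 is the only open cell in row 6 admitting 6. So r6c2=6.
Step 6. [r1c6∈{4}] r1c6 is down to just 4. So r1c6=4.
Step 7. [r2c6∈{6}] r2c6's peers cover all but 6 ⇒ r2c6=6.
Step 8. [r3c5∈{3}] only 3 remains possible at r3c5. So r3c5=3.
Step 9. [r5c1∈{1,4,5,7}] row 5 places 1 nowhere but r5c1, so r5c1=1.
Step 10. [r9c2∈{5}] nothing but 5 survives at r9c2, so r9c2=5.
Step 11. [r5c3∈{4,5}] row 5 places 5 nowhere but r5c3. So r5c3=5.
Step 12. [r2c3∈{4}] nothing but 4 survives at r2c3, so r2c3=4.
Step 13. [r3c1∈{5}] r3c1 is down to just 5, so r3c1=5.
Step 14. [r5c2∈{7}] nothing but 7 survives at r5c2, so r5c2=7.
Step 15. [r1c4∈{1,5,9}] 5 has one home in row 1: r1c4, so r1c4=5.
Step 16. [r9c3∈{9}] nothing but 9 survives at r9c3, so r9c3=9.
Step 17. [r5c5∈{4}] only 4 remains possible at r5c5 ⇒ r5c5=4.
Step 18. [r8c1∈{3,7}] r8c1 is the only open cell in row 8 admitting 7. So r8c1=7.
Step 19. [r8c4∈{9}] r8c4 has the single candidate 9, so r8c4=9.
Step 20. [r3c7∈{4}] nothing but 4 survives at r3c7 ⇒ r3c7=4.
Step 21. [r9c5∈{2}] r9c5 has the single candidate 2, so r9c5=2.
Step 22. [r3c3∈{6}] r3c3 has the single candidate 6. So r3c3=6.
Step 23. [r8c2∈{3}] r8c2 has the single candidate 3, so r8c2=3.
Step 24. [r1c9∈{1}] r1c9's peers cover all but 1 ⇒ r1c9=1.
Step 25. [r3c2∈{8}] r3c2's peers cover all but 8 ⇒ r3c2=8.
Step 26. [r7c7∈{9}] r7c7's peers cover all but 9. So r7c7=9.
Step 27. [r1c1∈{3}] r1c1's peers cover all but 3. So r1c1=3.
Step 28. [r4c4∈{6}] nothing but 6 survives at r4c4, so r4c4=6.
Step 29. [r5c7∈{6}] r5c7's peers cover all but 6, so r5c7=6.
Step 30. [r2c9∈{2}] nothing but 2 survives at r2c9. So r2c9=2.
Step 31. [r2c4∈{7}] r2c4 has the single candidate 7. So r2c4=7.
Step 32. [r7c8∈{1}] only 1 remains possible at r7c8. So r7c8=1.
Step 33. [r9c9∈{8}] r9c9 has the single candidate 8. So r9c9=8.
Step 34. [r3c4∈{1}] r3c4 is down to just 1. So r3c4=1.
Step 35. [r6c9∈{9}] r6c9 is down to just 9 ⇒ r6c9=9.
Step 36. [r2c7∈{5}] only 5 remains possible at r2c7, so r2c7=5.
Step 37. [r6c5∈{7}] r6c5 has the single candidate 7. So r6c5=7.
Step 38. [r6c1∈{4}] nothing but 4 survives at r6c1. So r6c1=4.
Step 39. [r1c5∈{9}] r1c5 is down to just 9. So r1c5=9.

Answer: 3 2 7 5 9 4 8 6 1 / 9 1 4 7 8 6 5 3 2 / 5 8 6 1 3 2 4 9 7 / 2 9 8 6 1 3 7 5 4 / 1 7 5 8 4 9 6 2 3 / 4 6 3 2 7 5 1 8 9 / 8 4 2 3 5 7 9 1 6 / 7 3 1 9 6 8 2 4 5 / 6 5 9 4 2 1 3 7 8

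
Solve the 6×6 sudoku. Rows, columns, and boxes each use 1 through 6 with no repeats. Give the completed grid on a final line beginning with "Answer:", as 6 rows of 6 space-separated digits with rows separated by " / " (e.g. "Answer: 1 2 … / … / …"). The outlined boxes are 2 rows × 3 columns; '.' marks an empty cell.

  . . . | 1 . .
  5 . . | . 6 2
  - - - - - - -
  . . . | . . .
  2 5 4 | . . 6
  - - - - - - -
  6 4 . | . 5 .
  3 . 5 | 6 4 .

Step 1. [r4c4∈{3}] r4c4's peers cover all but 3, so r4c4=3.
Step 2. [r3c1∈{1}] nothing but 1 survives at r3c1. So r3c1=1.
Step 3. [r1c6∈{3,4,5}] across row 1, 5 lands solely at r1c6, so r1c6=5.
Step 4. [r6c2∈{1,2}] in row 6, 2 fits only at r6c2, so r6c2=2.
Step 5. [r1c5∈{3}] r1c5 has the single candidate 3, so r1c5=3.
Step 6. [r3c4∈{2,4,5}] in row 3, 5 fits only at r3c4, so r3c4=5.
Step 7. [r5c3∈{1}] r5c3 is down to just 1. So r5c3=1.
Step 8. [r1c2∈{6}] r1c2 has the single candidate 6. So r1c2=6.
Step 9. [r2c3∈{3}] only 3 remains possible at r2c3. So r2c3=3.
Step 10. [r5c6∈{3}] only 3 remains possible at r5c6, so r5c6=3.
Step 11. [r3c5∈{2}] only 2 remains possible at r3c5. So r3c5=2.
Step 12. [r1c1∈{4}] only 4 remains possible at r1c1, so r1c1=4.
Step 13. [r2c2∈{1}] only 1 remains possible at r2c2. So r2c2=1.
Step 14. [r1c3∈{2}] r1c3's peers cover all but 2. So r1c3=2.
Step 15. [r5c4∈{2}] r5c4's peers cover all but 2 ⇒ r5c4=2.
Step 16. [r2c4∈{4}] r2c4's peers cover all but 4 ⇒ r2c4=4.
Step 17. [r4c5∈{1}] r4c5 has the single candidate 1. So r4c5=1.
Step 18. [r6c6∈{1}] r6c6's peers cover all but 1. So r6c6=1.
Step 19. [r3c2∈{3}] only 3 remains possible at r3c2, so r3c2=3.
Step 20. [r3c6∈{4}] nothing but 4 survives at r3c6 ⇒ r3c6=4.
Step 21. [r3c3∈{6}] r3c3 is down to just 6, so r3c3=6.

Answer: 4 6 2 1 3 5 / 5 1 3 4 6 2 / 1 3 6 5 2 4 / 2 5 4 3 1 6 / 6 4 1 2 5 3 / 3 2 5 6 4 1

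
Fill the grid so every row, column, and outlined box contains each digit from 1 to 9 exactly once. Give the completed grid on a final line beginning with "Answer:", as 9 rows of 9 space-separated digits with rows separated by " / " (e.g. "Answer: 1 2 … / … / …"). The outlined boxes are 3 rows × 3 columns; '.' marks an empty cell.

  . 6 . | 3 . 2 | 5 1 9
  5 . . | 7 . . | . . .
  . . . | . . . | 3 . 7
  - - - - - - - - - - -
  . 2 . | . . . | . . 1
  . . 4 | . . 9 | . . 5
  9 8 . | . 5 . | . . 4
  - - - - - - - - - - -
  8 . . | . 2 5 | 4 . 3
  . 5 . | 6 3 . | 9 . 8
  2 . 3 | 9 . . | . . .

Step 1. [r7c4∈{1}] only 1 remains possible at r7c4. So r7c4=1.
Step 2. [r2c9∈{2,6}] in col 9, 2 fits only at r2c9, so r2c9=2.
Step 3. [r7c3∈{6,7,9}] across box 7, 6 lands solely at r7c3, so r7c3=6.
Step 4. [r7c8∈{7}] nothing but 7 survives at r7c8 ⇒ r7c8=7.
Step 5. [r2c2∈{1,3,4,9}] r2c2 is the only open cell in row 2 admitting 3 ⇒ r2c2=3.
Step 6. [r6c4∈{2}] r6c4 has the single candidate 2 ⇒ r6c4=2.
Step 7. [r5c4∈{8}] r5c4 has the single candidate 8. So r5c4=8.
Step 8. [r3c3∈{1,2,8,9}] r3c3 is the only open cell in row 3 admitting 2, so r3c3=2.
Step 9. [r2c3∈{1,8,9}] across col 3, 9 lands solely at r2c3, so r2c3=9.
Step 10. [r3c5∈{1,4,6,8,9}] across row 3, 9 lands solely at r3c5. So r3c5=9.
Step 11. [r4c8∈{3,6,8,9}] 9 has one home in row 4: r4c8, so r4c8=9.
Step 12. [r4c4∈{4}] r4c4's peers cover all but 4, so r4c4=4.
Step 13. [r5c7∈{2,6,7}] in col 7, 2 fits only at r5c7. So r5c7=2.
Step 14. [r4c7∈{6,7,8}] row 4 places 8 nowhere but r4c7. So r4c7=8.
Step 15. [r2c7∈{6}] nothing but 6 survives at r2c7, so r2c7=6.
Step 16. [r3c6∈{1,4,6,8}] 6 has one home in row 3: r3c6, so r3c6=6.
Step 17. [r6c8∈{3,6}] across row 6, 6 lands solely at r6c8 ⇒ r6c8=6.
Step 18. [r6c6∈{1,3,7}] r6c6 is the only open cell in row 6 admitting 3. So r6c6=3.
Step 19. [r4c6∈{7}] nothing but 7 survives at r4c6, so r4c6=7.
Step 20. [r6c3∈{1,7}] r6c3 is the only open cell in row 6 admitting 1. So r6c3=1.
Step 21. [r8c1∈{1,4,7}] r8c1 is the only open cell in row 8 admitting 1, so r8c1=1.
Step 22. [r9c2∈{4,7}] 4 has one home in box 7: r9c2, so r9c2=4.
Step 23. [r2c6∈{1,4,8}] across col 6, 1 lands solely at r2c6 ⇒ r2c6=1.
Step 24. [r3c1∈{4}] nothing but 4 survives at r3c1. So r3c1=4.
Step 25. [r4c1∈{3,6}] in row 4, 3 fits only at r4c1, so r4c1=3.
Step 26. [r1c1∈{7}] r1c1's peers cover all but 7, so r1c1=7.
Step 27. [r1c5∈{4,8}] 4 has one home in row 1: r1c5, so r1c5=4.
Step 28. [r2c5∈{8}] nothing but 8 survives at r2c5, so r2c5=8.
Step 29. [r4c5∈{6}] r4c5 has the single candidate 6 ⇒ r4c5=6.
Step 30. [r4c3∈{5}] r4c3's peers cover all but 5. So r4c3=5.
Step 31. [r9c5∈{7}] nothing but 7 survives at r9c5 ⇒ r9c5=7.
Step 32. [r8c3∈{7}] nothing but 7 survives at r8c3, so r8c3=7.
Step 33. [r5c8∈{3}] r5c8's peers cover all but 3. So r5c8=3.
Step 34. [r5c2∈{7}] only 7 remains possible at r5c2 ⇒ r5c2=7.
Step 35. [r9c9∈{6}] nothing but 6 survives at r9c9, so r9c9=6.
Step 36. [r2c8∈{4}] only 4 remains possible at r2c8. So r2c8=4.
Step 37. [r8c8∈{2}] r8c8's peers cover all but 2. So r8c8=2.
Step 38. [r3c8∈{8}] r3c8 is down to just 8 ⇒ r3c8=8.
Step 39. [r9c7∈{1}] nothing but 1 survives at r9c7. So r9c7=1.
Step 40. [r3c4∈{5}] only 5 remains possible at r3c4, so r3c4=5.
Step 41. [r5c1∈{6}] r5c1 has the single candidate 6, so r5c1=6.
Step 42. [r8c6∈{4}] r8c6's peers cover all but 4, so r8c6=4.
Step 43. [r7c2∈{9}] nothing but 9 survives at r7c2 ⇒ r7c2=9.
Step 44. [r6c7∈{7}] r6c7 is down to just 7 ⇒ r6c7=7.
Step 45. [r9c6∈{8}] r9c6 has the single candidate 8. So r9c6=8.
Step 46. [r1c3∈{8}] r1c3 has the single candidate 8, so r1c3=8.
Step 47. [r5c5∈{1}] nothing but 1 survives at r5c5 ⇒ r5c5=1.
Step 48. [r3c2∈{1}] r3c2's peers cover all but 1, so r3c2=1.
Step 49. [r9c8∈{5}] nothing but 5 survives at r9c8 ⇒ r9c8=5.

Answer: 7 6 8 3 4 2 5 1 9 / 5 3 9 7 8 1 6 4 2 / 4 1 2 5 9 6 3 8 7 / 3 2 5 4 6 7 8 9 1 / 6 7 4 8 1 9 2 3 5 / 9 8 1 2 5 3 7 6 4 / 8 9 6 1 2 5 4 7 3 / 1 5 7 6 3 4 9 2 8 / 2 4 3 9 7 8 1 5 6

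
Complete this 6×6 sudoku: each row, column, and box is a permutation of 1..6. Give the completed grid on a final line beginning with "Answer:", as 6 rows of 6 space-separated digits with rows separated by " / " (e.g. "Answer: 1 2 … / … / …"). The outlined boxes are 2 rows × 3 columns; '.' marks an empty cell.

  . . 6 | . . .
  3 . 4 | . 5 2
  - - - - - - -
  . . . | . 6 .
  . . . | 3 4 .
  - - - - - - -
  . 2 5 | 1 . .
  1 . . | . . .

Step 1. [r6c3∈{3}] nothing but 3 survives at r6c3 ⇒ r6c3=3.
Step 2. [r3c4∈{2,5}] across box 4, 2 lands solely at r3c4 ⇒ r3c4=2.
Step 3. [r3c3∈{1}] r3c3 has the single candidate 1, so r3c3=1.
Step 4. [r3c6∈{5}] r3c6's peers cover all but 5. So r3c6=5.
Step 5. [r1c5∈{1,3}] in col 5, 1 fits only at r1c5, so r1c5=1.
Step 6. [r1c6∈{3,4}] row 1 places 3 nowhere but r1c6 ⇒ r1c6=3.
Step 7. [r6c4∈{4,5,6}] r6c4 is the only open cell in row 6 admitting 5, so r6c4=5.
Step 8. [r1c1∈{2,5}] in row 1, 2 fits only at r1c1, so r1c1=2.
Step 9. [r3c1∈{4}] r3c1 has the single candidate 4, so r3c1=4.
Step 10. [r5c1∈{6}] only 6 remains possible at r5c1, so r5c1=6.
Step 11. [r6c2∈{4}] r6c2 has the single candidate 4. So r6c2=4.
Step 12. [r4c1∈{5}] r4c1's peers cover all but 5. So r4c1=5.
Step 13. [r3c2∈{3}] nothing but 3 survives at r3c2 ⇒ r3c2=3.
Step 14. [r1c4∈{4}] only 4 remains possible at r1c4, so r1c4=4.
Step 15. [r4c3∈{2}] r4c3's peers cover all but 2 ⇒ r4c3=2.
Step 16. [r4c2∈{6}] r4c2's peers cover all but 6, so r4c2=6.
Step 17. [r5c5∈{3}] r5c5's peers cover all but 3 ⇒ r5c5=3.
Step 18. [r2c2∈{1}] nothing but 1 survives at r2c2, so r2c2=1.
Step 19. [r4c6∈{1}] only 1 remains possible at r4c6. So r4c6=1.
Step 20. [r5c6∈{4}] r5c6 is down to just 4. So r5c6=4.
Step 21. [r6c6∈{6}] nothing but 6 survives at r6c6 ⇒ r6c6=6.
Step 22. [r1c2∈{5}] r1c2 is down to just 5 ⇒ r1c2=5.
Step 23. [r6c5∈{2}] r6c5's peers cover all but 2. So r6c5=2.
Step 24. [r2c4∈{6}] only 6 remains possible at r2c4. So r2c4=6.

Answer: 2 5 6 4 1 3 / 3 1 4 6 5 2 / 4 3 1 2 6 5 / 5 6 2 3 4 1 / 6 2 5 1 3 4 / 1 4 3 5 2 6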